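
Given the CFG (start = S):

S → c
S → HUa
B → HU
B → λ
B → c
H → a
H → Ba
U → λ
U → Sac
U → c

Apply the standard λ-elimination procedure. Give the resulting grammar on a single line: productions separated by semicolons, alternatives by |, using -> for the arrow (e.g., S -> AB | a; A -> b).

Nullable set: {B, U}.
S -> HUa: U nullable, giving HUa | Ha.
Drop B -> λ.
B -> HU: U nullable, giving H | HU.
H -> Ba: B nullable, giving Ba | a.
Drop U -> λ.
Unchanged (no nullable symbols): S -> c; B -> c; H -> a; U -> Sac; U -> c.

S -> c | Ha | HUa; B -> H | c | HU; H -> a | Ba; U -> c | Sac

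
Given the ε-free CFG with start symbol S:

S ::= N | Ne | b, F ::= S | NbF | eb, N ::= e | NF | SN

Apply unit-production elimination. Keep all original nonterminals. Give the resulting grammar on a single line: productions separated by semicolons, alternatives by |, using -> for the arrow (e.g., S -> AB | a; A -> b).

S -> b | e | NF | Ne | SN; F -> b | e | NF | Ne | SN | eb | NbF; N -> e | NF | SN

Unit productions: F->S, S->N.
Unit pairs (A ⇒* B via units): (F,N), (F,S), (S,N).
S: inherits non-unit rules of {N, S} → NF | Ne | SN | b | e.
F: inherits non-unit rules of {F, N, S} → NF | NbF | Ne | SN | b | e | eb.
N: inherits non-unit rules of {N} → NF | SN | e.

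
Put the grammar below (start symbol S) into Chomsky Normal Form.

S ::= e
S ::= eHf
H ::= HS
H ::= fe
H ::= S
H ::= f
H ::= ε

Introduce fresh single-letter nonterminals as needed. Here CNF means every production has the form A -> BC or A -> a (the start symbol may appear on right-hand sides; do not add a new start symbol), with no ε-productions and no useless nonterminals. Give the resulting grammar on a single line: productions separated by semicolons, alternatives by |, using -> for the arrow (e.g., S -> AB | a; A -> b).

Nullable: {H}; after ε-elimination: S -> e | ef | eHf; H -> S | f | HS | fe.
After unit-elimination: S -> e | ef | eHf; H -> e | f | HS | ef | fe | eHf.
TERM: introduce A -> e, B -> f and substitute in every rule of length ≥2.
BIN: H -> AHB becomes H -> AC, C -> HB; S -> AHB becomes S -> AD, D -> HB.

S -> e | AB | AD; A -> e; B -> f; C -> HB; D -> HB; H -> e | f | AB | AC | BA | HS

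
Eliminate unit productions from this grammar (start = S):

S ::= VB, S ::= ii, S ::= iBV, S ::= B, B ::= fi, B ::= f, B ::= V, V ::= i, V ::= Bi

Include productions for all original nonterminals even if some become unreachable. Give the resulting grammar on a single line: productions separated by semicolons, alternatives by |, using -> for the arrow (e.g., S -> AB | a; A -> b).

S -> f | i | Bi | VB | fi | ii | iBV; B -> f | i | Bi | fi; V -> i | Bi

Unit productions: B->V, S->B.
Unit pairs (A ⇒* B via units): (B,V), (S,B), (S,V).
S: inherits non-unit rules of {B, S, V} → Bi | VB | f | fi | i | iBV | ii.
B: inherits non-unit rules of {B, V} → Bi | f | fi | i.
V: inherits non-unit rules of {V} → Bi | i.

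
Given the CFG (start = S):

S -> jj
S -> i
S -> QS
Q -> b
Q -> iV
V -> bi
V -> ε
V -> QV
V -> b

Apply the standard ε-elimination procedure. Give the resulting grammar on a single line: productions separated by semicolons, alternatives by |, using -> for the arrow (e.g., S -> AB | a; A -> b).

S -> i | QS | jj; Q -> b | i | iV; V -> Q | b | QV | bi

Nullable set: {V}.
Q -> iV: V nullable, giving i | iV.
Drop V -> ε.
V -> QV: V nullable, giving Q | QV.
Unchanged (no nullable symbols): S -> QS; S -> i; S -> jj; Q -> b; V -> b; V -> bi.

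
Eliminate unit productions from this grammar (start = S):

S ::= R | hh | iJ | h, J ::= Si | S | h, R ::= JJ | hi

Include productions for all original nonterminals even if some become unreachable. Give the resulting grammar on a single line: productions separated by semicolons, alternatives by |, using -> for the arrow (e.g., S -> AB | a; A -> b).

S -> h | JJ | hh | hi | iJ; J -> h | JJ | Si | hh | hi | iJ; R -> JJ | hi

Unit productions: J->S, S->R.
Unit pairs (A ⇒* B via units): (J,R), (J,S), (S,R).
S: inherits non-unit rules of {R, S} → JJ | h | hh | hi | iJ.
J: inherits non-unit rules of {J, R, S} → JJ | Si | h | hh | hi | iJ.
R: inherits non-unit rules of {R} → JJ | hi.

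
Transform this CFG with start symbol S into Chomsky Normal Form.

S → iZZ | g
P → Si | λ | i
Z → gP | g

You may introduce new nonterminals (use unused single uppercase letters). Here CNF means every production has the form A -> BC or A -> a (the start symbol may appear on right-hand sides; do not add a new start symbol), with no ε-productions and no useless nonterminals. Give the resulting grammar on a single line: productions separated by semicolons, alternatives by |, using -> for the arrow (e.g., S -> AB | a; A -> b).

S -> g | AC; A -> i; B -> g; C -> ZZ; P -> i | SA; Z -> g | BP

Nullable: {P}; after ε-elimination: S -> g | iZZ; P -> i | Si; Z -> g | gP.
No unit productions to eliminate.
TERM: introduce B -> g, A -> i and substitute in every rule of length ≥2.
BIN: S -> AZZ becomes S -> AC, C -> ZZ.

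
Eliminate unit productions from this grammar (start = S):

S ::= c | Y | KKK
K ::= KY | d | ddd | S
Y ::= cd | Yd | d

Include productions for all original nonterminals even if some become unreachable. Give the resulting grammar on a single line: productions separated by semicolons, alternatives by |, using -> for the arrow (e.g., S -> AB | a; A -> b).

S -> c | d | Yd | cd | KKK; K -> c | d | KY | Yd | cd | KKK | ddd; Y -> d | Yd | cd

Unit productions: K->S, S->Y.
Unit pairs (A ⇒* B via units): (K,S), (K,Y), (S,Y).
S: inherits non-unit rules of {S, Y} → KKK | Yd | c | cd | d.
K: inherits non-unit rules of {K, S, Y} → KKK | KY | Yd | c | cd | d | ddd.
Y: inherits non-unit rules of {Y} → Yd | cd | d.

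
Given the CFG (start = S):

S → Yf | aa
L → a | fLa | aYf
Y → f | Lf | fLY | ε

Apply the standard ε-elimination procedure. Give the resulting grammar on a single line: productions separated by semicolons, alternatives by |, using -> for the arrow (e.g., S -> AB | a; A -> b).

Nullable set: {Y}.
S -> Yf: Y nullable, giving Yf | f.
L -> aYf: Y nullable, giving aYf | af.
Drop Y -> ε.
Y -> fLY: Y nullable, giving fL | fLY.
Unchanged (no nullable symbols): S -> aa; L -> a; L -> fLa; Y -> Lf; Y -> f.

S -> f | Yf | aa; L -> a | af | aYf | fLa; Y -> f | Lf | fL | fLY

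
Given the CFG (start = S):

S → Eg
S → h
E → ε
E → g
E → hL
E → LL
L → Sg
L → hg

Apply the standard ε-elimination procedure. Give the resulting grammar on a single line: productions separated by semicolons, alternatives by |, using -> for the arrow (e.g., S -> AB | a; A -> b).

S -> g | h | Eg; E -> g | LL | hL; L -> Sg | hg

Nullable set: {E}.
S -> Eg: E nullable, giving Eg | g.
Drop E -> ε.
Unchanged (no nullable symbols): S -> h; E -> LL; E -> g; E -> hL; L -> Sg; L -> hg.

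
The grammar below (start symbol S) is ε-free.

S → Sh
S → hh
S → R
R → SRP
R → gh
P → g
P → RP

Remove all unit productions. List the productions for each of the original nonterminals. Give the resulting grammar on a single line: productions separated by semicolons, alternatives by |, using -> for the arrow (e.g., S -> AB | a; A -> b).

S -> Sh | gh | hh | SRP; P -> g | RP; R -> gh | SRP

Unit productions: S->R.
Unit pairs (A ⇒* B via units): (S,R).
S: inherits non-unit rules of {R, S} → SRP | Sh | gh | hh.
P: inherits non-unit rules of {P} → RP | g.
R: inherits non-unit rules of {R} → SRP | gh.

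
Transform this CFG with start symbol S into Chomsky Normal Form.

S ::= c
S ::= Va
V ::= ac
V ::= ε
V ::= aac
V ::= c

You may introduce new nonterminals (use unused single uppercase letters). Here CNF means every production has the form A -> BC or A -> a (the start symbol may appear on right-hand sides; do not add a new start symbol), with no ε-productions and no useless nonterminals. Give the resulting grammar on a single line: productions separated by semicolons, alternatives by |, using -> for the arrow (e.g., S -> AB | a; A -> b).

Nullable: {V}; after ε-elimination: S -> a | c | Va; V -> c | ac | aac.
No unit productions to eliminate.
TERM: introduce A -> a, B -> c and substitute in every rule of length ≥2.
BIN: V -> AAB becomes V -> AC, C -> AB.

S -> a | c | VA; A -> a; B -> c; C -> AB; V -> c | AB | AC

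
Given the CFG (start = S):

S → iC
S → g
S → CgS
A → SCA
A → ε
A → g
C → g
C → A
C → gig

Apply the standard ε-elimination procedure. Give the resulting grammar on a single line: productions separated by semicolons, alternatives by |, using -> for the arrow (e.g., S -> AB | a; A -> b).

Nullable set: {A, C}.
S -> CgS: C nullable, giving CgS | gS.
S -> iC: C nullable, giving i | iC.
Drop A -> ε.
A -> SCA: C, A nullable, giving S | SA | SC | SCA.
C -> A: A nullable, giving A.
Unchanged (no nullable symbols): S -> g; A -> g; C -> g; C -> gig.

S -> g | i | gS | iC | CgS; A -> S | g | SA | SC | SCA; C -> A | g | gig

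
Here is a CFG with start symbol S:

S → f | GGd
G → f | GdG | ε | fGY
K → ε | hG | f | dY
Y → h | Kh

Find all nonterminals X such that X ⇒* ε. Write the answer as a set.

Directly nullable (have an ε-rule): {G, K}.
Not nullable: S, Y — each has a terminal in every rule's right-hand side or depends on a non-nullable symbol.

{G, K}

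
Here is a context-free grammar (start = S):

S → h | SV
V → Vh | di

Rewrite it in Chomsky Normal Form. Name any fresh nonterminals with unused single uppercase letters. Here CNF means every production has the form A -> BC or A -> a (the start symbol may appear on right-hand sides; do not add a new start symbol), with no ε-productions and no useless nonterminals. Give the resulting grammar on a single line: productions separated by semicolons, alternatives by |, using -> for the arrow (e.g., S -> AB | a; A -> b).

S -> h | SV; A -> h; B -> d; C -> i; V -> BC | VA

No ε-productions.
No unit productions to eliminate.
TERM: introduce B -> d, A -> h, C -> i and substitute in every rule of length ≥2.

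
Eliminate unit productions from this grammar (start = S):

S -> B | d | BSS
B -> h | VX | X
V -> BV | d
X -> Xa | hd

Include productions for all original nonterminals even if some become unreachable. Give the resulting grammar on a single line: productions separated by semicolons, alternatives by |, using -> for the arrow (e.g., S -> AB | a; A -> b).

Unit productions: B->X, S->B.
Unit pairs (A ⇒* B via units): (B,X), (S,B), (S,X).
S: inherits non-unit rules of {B, S, X} → BSS | VX | Xa | d | h | hd.
B: inherits non-unit rules of {B, X} → VX | Xa | h | hd.
V: inherits non-unit rules of {V} → BV | d.
X: inherits non-unit rules of {X} → Xa | hd.

S -> d | h | VX | Xa | hd | BSS; B -> h | VX | Xa | hd; V -> d | BV; X -> Xa | hd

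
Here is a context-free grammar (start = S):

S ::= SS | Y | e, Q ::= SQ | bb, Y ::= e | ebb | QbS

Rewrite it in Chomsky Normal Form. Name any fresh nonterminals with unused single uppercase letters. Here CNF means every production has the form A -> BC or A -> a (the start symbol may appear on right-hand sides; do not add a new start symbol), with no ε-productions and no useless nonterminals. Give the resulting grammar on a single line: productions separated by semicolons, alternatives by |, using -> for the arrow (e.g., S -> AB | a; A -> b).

S -> e | BC | QD | SS; A -> b; B -> e; C -> AA; D -> AS; Q -> AA | SQ

No ε-productions.
After unit-elimination: S -> e | SS | QbS | ebb; Q -> SQ | bb; Y -> e | QbS | ebb.
TERM: introduce A -> b, B -> e and substitute in every rule of length ≥2.
BIN: S -> BAA becomes S -> BC, C -> AA; S -> QAS becomes S -> QD, D -> AS; Y -> BAA becomes Y -> BE, E -> AA; Y -> QAS becomes Y -> QF, F -> AS.
Drop unreachable/unproductive: Y.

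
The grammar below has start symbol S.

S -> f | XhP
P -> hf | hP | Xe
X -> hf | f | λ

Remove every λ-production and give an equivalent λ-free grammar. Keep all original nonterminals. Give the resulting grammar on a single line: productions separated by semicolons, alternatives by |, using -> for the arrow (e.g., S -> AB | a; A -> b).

S -> f | hP | XhP; P -> e | Xe | hP | hf; X -> f | hf

Nullable set: {X}.
S -> XhP: X nullable, giving XhP | hP.
P -> Xe: X nullable, giving Xe | e.
Drop X -> λ.
Unchanged (no nullable symbols): S -> f; P -> hP; P -> hf; X -> f; X -> hf.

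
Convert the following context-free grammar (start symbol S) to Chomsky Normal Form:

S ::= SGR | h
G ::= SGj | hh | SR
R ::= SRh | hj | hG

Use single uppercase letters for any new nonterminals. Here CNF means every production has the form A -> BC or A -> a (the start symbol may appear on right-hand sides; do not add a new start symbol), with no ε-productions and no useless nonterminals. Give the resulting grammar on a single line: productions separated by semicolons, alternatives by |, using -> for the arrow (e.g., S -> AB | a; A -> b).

No ε-productions.
No unit productions to eliminate.
TERM: introduce B -> h, A -> j and substitute in every rule of length ≥2.
BIN: G -> SGA becomes G -> SC, C -> GA; R -> SRB becomes R -> SD, D -> RB; S -> SGR becomes S -> SE, E -> GR.

S -> h | SE; A -> j; B -> h; C -> GA; D -> RB; E -> GR; G -> BB | SC | SR; R -> BA | BG | SD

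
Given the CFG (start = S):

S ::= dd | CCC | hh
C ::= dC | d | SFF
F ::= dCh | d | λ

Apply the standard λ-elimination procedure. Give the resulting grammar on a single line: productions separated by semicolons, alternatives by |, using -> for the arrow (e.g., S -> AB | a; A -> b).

S -> dd | hh | CCC; C -> S | d | SF | dC | SFF; F -> d | dCh

Nullable set: {F}.
C -> SFF: F, F nullable, giving S | SF | SFF.
Drop F -> λ.
Unchanged (no nullable symbols): S -> CCC; S -> dd; S -> hh; C -> d; C -> dC; F -> d; F -> dCh.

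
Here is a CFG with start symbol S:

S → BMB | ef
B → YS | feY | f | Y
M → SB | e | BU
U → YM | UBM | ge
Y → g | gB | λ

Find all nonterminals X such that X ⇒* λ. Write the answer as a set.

{B, Y}

Directly nullable (have an ε-rule): {Y}.
B is nullable via B -> Y (every symbol on the right is already known nullable).
Not nullable: M, S, U — each has a terminal in every rule's right-hand side or depends on a non-nullable symbol.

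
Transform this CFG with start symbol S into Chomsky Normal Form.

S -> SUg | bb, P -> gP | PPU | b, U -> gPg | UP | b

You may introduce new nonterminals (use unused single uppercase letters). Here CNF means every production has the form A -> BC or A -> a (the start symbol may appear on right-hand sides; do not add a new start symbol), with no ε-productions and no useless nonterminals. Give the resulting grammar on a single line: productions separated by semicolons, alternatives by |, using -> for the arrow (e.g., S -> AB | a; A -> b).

S -> BB | SD; A -> g; B -> b; C -> PU; D -> UA; E -> PA; P -> b | AP | PC; U -> b | AE | UP

No ε-productions.
No unit productions to eliminate.
TERM: introduce B -> b, A -> g and substitute in every rule of length ≥2.
BIN: P -> PPU becomes P -> PC, C -> PU; S -> SUA becomes S -> SD, D -> UA; U -> APA becomes U -> AE, E -> PA.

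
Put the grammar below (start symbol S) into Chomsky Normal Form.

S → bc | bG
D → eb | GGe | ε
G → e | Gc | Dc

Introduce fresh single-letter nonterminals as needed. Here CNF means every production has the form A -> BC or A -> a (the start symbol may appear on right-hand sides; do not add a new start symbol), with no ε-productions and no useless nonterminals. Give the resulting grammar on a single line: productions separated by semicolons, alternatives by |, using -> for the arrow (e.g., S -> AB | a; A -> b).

Nullable: {D}; after ε-elimination: S -> bG | bc; D -> eb | GGe; G -> c | e | Dc | Gc.
No unit productions to eliminate.
TERM: introduce B -> b, C -> c, A -> e and substitute in every rule of length ≥2.
BIN: D -> GGA becomes D -> GE, E -> GA.

S -> BC | BG; A -> e; B -> b; C -> c; D -> AB | GE; E -> GA; G -> c | e | DC | GC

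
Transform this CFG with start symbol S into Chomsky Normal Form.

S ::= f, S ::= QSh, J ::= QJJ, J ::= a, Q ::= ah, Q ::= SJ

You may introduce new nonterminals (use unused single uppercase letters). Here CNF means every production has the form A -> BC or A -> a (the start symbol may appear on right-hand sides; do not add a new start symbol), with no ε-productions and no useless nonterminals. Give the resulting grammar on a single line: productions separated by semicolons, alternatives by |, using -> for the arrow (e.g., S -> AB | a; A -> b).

S -> f | QD; A -> a; B -> h; C -> JJ; D -> SB; J -> a | QC; Q -> AB | SJ

No ε-productions.
No unit productions to eliminate.
TERM: introduce A -> a, B -> h and substitute in every rule of length ≥2.
BIN: J -> QJJ becomes J -> QC, C -> JJ; S -> QSB becomes S -> QD, D -> SB.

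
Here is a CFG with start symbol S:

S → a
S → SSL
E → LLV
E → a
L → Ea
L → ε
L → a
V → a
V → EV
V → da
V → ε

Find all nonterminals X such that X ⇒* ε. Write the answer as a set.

Directly nullable (have an ε-rule): {L, V}.
E is nullable via E -> LLV (every symbol on the right is already known nullable).
Not nullable: S — each has a terminal in every rule's right-hand side or depends on a non-nullable symbol.

{E, L, V}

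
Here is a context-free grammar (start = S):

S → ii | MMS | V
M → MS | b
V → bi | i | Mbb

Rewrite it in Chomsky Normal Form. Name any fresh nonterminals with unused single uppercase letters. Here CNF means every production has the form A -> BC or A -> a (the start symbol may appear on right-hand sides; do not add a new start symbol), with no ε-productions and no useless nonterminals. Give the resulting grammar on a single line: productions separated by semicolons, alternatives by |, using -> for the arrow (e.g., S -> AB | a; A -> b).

No ε-productions.
After unit-elimination: S -> i | bi | ii | MMS | Mbb; M -> b | MS; V -> i | bi | Mbb.
TERM: introduce A -> b, B -> i and substitute in every rule of length ≥2.
BIN: S -> MAA becomes S -> MC, C -> AA; S -> MMS becomes S -> MD, D -> MS; V -> MAA becomes V -> ME, E -> AA.
Drop unreachable/unproductive: V.

S -> i | AB | BB | MC | MD; A -> b; B -> i; C -> AA; D -> MS; M -> b | MS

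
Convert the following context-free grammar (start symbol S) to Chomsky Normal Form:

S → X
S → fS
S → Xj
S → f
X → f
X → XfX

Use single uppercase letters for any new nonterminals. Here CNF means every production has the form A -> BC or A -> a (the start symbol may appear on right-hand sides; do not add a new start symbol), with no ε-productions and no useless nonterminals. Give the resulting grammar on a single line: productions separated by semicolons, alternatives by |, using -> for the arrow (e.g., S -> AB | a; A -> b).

S -> f | AS | XB | XC; A -> f; B -> j; C -> AX; D -> AX; X -> f | XD

No ε-productions.
After unit-elimination: S -> f | Xj | fS | XfX; X -> f | XfX.
TERM: introduce A -> f, B -> j and substitute in every rule of length ≥2.
BIN: S -> XAX becomes S -> XC, C -> AX; X -> XAX becomes X -> XD, D -> AX.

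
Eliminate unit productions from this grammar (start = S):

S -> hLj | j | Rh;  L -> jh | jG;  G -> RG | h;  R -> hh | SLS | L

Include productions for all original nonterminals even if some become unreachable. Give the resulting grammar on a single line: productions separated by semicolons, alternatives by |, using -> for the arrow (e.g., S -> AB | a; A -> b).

Unit productions: R->L.
Unit pairs (A ⇒* B via units): (R,L).
S: inherits non-unit rules of {S} → Rh | hLj | j.
G: inherits non-unit rules of {G} → RG | h.
L: inherits non-unit rules of {L} → jG | jh.
R: inherits non-unit rules of {L, R} → SLS | hh | jG | jh.

S -> j | Rh | hLj; G -> h | RG; L -> jG | jh; R -> hh | jG | jh | SLS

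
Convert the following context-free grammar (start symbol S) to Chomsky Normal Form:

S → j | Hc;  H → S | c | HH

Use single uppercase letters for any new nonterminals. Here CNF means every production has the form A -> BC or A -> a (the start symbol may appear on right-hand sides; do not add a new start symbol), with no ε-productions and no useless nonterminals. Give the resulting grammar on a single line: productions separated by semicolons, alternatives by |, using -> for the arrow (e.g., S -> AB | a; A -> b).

No ε-productions.
After unit-elimination: S -> j | Hc; H -> c | j | HH | Hc.
TERM: introduce A -> c and substitute in every rule of length ≥2.

S -> j | HA; A -> c; H -> c | j | HA | HH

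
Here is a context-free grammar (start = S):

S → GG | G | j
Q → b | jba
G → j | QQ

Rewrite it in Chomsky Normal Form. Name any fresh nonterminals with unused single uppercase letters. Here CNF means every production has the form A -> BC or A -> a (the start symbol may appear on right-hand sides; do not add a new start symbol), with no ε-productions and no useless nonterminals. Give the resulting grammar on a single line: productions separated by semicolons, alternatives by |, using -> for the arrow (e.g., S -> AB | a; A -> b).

S -> j | GG | QQ; A -> j; B -> b; C -> a; D -> BC; G -> j | QQ; Q -> b | AD

No ε-productions.
After unit-elimination: S -> j | GG | QQ; G -> j | QQ; Q -> b | jba.
TERM: introduce C -> a, B -> b, A -> j and substitute in every rule of length ≥2.
BIN: Q -> ABC becomes Q -> AD, D -> BC.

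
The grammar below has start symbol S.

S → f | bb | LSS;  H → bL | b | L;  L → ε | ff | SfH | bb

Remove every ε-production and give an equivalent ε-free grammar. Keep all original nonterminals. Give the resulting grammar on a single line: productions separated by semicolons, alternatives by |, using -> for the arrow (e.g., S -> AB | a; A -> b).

Nullable set: {H, L}.
S -> LSS: L nullable, giving LSS | SS.
H -> L: L nullable, giving L.
H -> bL: L nullable, giving b | bL.
Drop L -> ε.
L -> SfH: H nullable, giving Sf | SfH.
Unchanged (no nullable symbols): S -> bb; S -> f; H -> b; L -> bb; L -> ff.

S -> f | SS | bb | LSS; H -> L | b | bL; L -> Sf | bb | ff | SfH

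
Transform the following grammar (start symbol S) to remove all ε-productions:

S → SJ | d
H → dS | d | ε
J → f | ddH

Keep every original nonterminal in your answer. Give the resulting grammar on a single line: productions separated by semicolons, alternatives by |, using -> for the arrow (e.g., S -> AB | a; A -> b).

Nullable set: {H}.
Drop H -> ε.
J -> ddH: H nullable, giving dd | ddH.
Unchanged (no nullable symbols): S -> SJ; S -> d; H -> d; H -> dS; J -> f.

S -> d | SJ; H -> d | dS; J -> f | dd | ddH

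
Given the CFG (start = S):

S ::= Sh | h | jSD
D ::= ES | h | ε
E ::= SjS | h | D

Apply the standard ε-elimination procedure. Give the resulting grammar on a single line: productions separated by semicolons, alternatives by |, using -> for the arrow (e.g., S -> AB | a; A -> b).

Nullable set: {D, E}.
S -> jSD: D nullable, giving jS | jSD.
Drop D -> ε.
D -> ES: E nullable, giving ES | S.
E -> D: D nullable, giving D.
Unchanged (no nullable symbols): S -> Sh; S -> h; D -> h; E -> SjS; E -> h.

S -> h | Sh | jS | jSD; D -> S | h | ES; E -> D | h | SjS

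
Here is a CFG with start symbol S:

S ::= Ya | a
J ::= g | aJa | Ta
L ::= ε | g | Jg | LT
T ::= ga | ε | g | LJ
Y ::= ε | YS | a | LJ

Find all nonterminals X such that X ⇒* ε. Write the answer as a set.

{L, T, Y}

Directly nullable (have an ε-rule): {L, T, Y}.
Not nullable: J, S — each has a terminal in every rule's right-hand side or depends on a non-nullable symbol.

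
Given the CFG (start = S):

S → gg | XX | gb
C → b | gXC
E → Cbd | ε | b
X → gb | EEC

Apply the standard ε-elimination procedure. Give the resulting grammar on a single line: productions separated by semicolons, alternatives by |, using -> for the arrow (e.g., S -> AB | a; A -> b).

S -> XX | gb | gg; C -> b | gXC; E -> b | Cbd; X -> C | EC | gb | EEC

Nullable set: {E}.
Drop E -> ε.
X -> EEC: E, E nullable, giving C | EC | EEC.
Unchanged (no nullable symbols): S -> XX; S -> gb; S -> gg; C -> b; C -> gXC; E -> Cbd; E -> b; X -> gb.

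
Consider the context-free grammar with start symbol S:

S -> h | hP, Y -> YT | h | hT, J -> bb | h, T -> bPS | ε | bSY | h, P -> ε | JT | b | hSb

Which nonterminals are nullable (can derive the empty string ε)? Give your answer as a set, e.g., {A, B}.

Directly nullable (have an ε-rule): {P, T}.
Not nullable: J, S, Y — each has a terminal in every rule's right-hand side or depends on a non-nullable symbol.

{P, T}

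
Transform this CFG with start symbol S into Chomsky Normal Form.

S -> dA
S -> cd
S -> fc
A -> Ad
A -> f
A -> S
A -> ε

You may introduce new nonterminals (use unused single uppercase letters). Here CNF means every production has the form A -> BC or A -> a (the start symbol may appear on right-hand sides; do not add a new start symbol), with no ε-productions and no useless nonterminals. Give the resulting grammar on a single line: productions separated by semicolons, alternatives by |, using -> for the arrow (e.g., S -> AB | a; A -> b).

Nullable: {A}; after ε-elimination: S -> d | cd | dA | fc; A -> S | d | f | Ad.
After unit-elimination: S -> d | cd | dA | fc; A -> d | f | Ad | cd | dA | fc.
TERM: introduce C -> c, B -> d, D -> f and substitute in every rule of length ≥2.

S -> d | BA | CB | DC; A -> d | f | AB | BA | CB | DC; B -> d; C -> c; D -> f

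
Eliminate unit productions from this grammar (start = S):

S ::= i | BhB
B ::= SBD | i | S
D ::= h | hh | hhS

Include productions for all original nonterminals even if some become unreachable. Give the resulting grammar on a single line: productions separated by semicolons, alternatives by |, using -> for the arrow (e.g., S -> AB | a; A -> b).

Unit productions: B->S.
Unit pairs (A ⇒* B via units): (B,S).
S: inherits non-unit rules of {S} → BhB | i.
B: inherits non-unit rules of {B, S} → BhB | SBD | i.
D: inherits non-unit rules of {D} → h | hh | hhS.

S -> i | BhB; B -> i | BhB | SBD; D -> h | hh | hhS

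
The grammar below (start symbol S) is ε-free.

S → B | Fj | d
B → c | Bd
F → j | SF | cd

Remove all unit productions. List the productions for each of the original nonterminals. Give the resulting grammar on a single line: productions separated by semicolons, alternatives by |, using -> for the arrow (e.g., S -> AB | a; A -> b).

Unit productions: S->B.
Unit pairs (A ⇒* B via units): (S,B).
S: inherits non-unit rules of {B, S} → Bd | Fj | c | d.
B: inherits non-unit rules of {B} → Bd | c.
F: inherits non-unit rules of {F} → SF | cd | j.

S -> c | d | Bd | Fj; B -> c | Bd; F -> j | SF | cd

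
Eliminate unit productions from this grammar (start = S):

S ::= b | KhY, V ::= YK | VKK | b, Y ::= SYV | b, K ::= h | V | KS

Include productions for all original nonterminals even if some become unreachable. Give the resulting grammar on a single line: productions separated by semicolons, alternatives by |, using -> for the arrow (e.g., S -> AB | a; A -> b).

S -> b | KhY; K -> b | h | KS | YK | VKK; V -> b | YK | VKK; Y -> b | SYV

Unit productions: K->V.
Unit pairs (A ⇒* B via units): (K,V).
S: inherits non-unit rules of {S} → KhY | b.
K: inherits non-unit rules of {K, V} → KS | VKK | YK | b | h.
V: inherits non-unit rules of {V} → VKK | YK | b.
Y: inherits non-unit rules of {Y} → SYV | b.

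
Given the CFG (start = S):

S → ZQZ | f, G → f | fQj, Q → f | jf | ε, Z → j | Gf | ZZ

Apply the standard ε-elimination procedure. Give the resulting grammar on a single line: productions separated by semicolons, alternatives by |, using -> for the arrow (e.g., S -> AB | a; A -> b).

S -> f | ZZ | ZQZ; G -> f | fj | fQj; Q -> f | jf; Z -> j | Gf | ZZ

Nullable set: {Q}.
S -> ZQZ: Q nullable, giving ZQZ | ZZ.
G -> fQj: Q nullable, giving fQj | fj.
Drop Q -> ε.
Unchanged (no nullable symbols): S -> f; G -> f; Q -> f; Q -> jf; Z -> Gf; Z -> ZZ; Z -> j.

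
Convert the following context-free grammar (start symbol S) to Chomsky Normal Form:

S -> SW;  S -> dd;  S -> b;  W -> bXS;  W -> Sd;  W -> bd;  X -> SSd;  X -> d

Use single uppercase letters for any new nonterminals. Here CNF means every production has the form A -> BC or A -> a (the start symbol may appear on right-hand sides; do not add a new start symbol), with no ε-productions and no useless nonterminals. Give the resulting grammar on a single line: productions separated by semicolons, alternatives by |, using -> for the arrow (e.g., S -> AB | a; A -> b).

No ε-productions.
No unit productions to eliminate.
TERM: introduce B -> b, A -> d and substitute in every rule of length ≥2.
BIN: W -> BXS becomes W -> BC, C -> XS; X -> SSA becomes X -> SD, D -> SA.

S -> b | AA | SW; A -> d; B -> b; C -> XS; D -> SA; W -> BA | BC | SA; X -> d | SD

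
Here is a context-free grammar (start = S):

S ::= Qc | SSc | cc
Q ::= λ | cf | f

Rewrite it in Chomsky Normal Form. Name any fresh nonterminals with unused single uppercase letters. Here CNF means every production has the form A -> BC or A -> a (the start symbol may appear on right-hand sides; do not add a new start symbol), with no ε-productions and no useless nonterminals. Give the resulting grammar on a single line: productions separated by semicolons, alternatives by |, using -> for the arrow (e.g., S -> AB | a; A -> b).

S -> c | AA | QA | SC; A -> c; B -> f; C -> SA; Q -> f | AB

Nullable: {Q}; after ε-elimination: S -> c | Qc | cc | SSc; Q -> f | cf.
No unit productions to eliminate.
TERM: introduce A -> c, B -> f and substitute in every rule of length ≥2.
BIN: S -> SSA becomes S -> SC, C -> SA.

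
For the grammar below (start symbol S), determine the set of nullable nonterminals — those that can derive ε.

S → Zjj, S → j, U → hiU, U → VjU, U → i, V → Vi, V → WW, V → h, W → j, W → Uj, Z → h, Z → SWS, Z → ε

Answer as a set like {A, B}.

{Z}

Directly nullable (have an ε-rule): {Z}.
Not nullable: S, U, V, W — each has a terminal in every rule's right-hand side or depends on a non-nullable symbol.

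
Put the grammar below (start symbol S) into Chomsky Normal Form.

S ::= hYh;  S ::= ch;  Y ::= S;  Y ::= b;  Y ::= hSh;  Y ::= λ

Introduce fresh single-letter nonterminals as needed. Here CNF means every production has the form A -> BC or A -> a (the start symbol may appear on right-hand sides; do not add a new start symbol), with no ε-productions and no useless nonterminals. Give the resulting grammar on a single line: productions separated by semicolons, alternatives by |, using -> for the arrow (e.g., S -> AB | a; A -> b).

Nullable: {Y}; after ε-elimination: S -> ch | hh | hYh; Y -> S | b | hSh.
After unit-elimination: S -> ch | hh | hYh; Y -> b | ch | hh | hSh | hYh.
TERM: introduce A -> c, B -> h and substitute in every rule of length ≥2.
BIN: S -> BYB becomes S -> BC, C -> YB; Y -> BSB becomes Y -> BD, D -> SB; Y -> BYB becomes Y -> BE, E -> YB.

S -> AB | BB | BC; A -> c; B -> h; C -> YB; D -> SB; E -> YB; Y -> b | AB | BB | BD | BE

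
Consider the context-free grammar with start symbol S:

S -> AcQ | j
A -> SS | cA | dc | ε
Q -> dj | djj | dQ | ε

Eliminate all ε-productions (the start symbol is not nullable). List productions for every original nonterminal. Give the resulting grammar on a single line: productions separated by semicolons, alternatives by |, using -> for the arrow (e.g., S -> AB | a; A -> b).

S -> c | j | Ac | cQ | AcQ; A -> c | SS | cA | dc; Q -> d | dQ | dj | djj

Nullable set: {A, Q}.
S -> AcQ: A, Q nullable, giving Ac | AcQ | c | cQ.
Drop A -> ε.
A -> cA: A nullable, giving c | cA.
Drop Q -> ε.
Q -> dQ: Q nullable, giving d | dQ.
Unchanged (no nullable symbols): S -> j; A -> SS; A -> dc; Q -> dj; Q -> djj.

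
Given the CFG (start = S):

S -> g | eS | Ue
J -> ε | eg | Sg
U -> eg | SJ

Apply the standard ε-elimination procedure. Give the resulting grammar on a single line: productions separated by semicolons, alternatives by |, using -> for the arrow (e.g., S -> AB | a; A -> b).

S -> g | Ue | eS; J -> Sg | eg; U -> S | SJ | eg

Nullable set: {J}.
Drop J -> ε.
U -> SJ: J nullable, giving S | SJ.
Unchanged (no nullable symbols): S -> Ue; S -> eS; S -> g; J -> Sg; J -> eg; U -> eg.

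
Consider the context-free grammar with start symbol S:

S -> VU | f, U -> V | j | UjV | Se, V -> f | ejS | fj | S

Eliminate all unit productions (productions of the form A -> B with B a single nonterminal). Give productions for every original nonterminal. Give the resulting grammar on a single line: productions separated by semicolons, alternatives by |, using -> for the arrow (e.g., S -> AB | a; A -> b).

Unit productions: U->V, V->S.
Unit pairs (A ⇒* B via units): (U,S), (U,V), (V,S).
S: inherits non-unit rules of {S} → VU | f.
U: inherits non-unit rules of {S, U, V} → Se | UjV | VU | ejS | f | fj | j.
V: inherits non-unit rules of {S, V} → VU | ejS | f | fj.

S -> f | VU; U -> f | j | Se | VU | fj | UjV | ejS; V -> f | VU | fj | ejS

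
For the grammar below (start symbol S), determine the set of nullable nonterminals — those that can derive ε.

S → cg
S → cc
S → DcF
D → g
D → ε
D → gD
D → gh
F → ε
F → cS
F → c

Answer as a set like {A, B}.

{D, F}

Directly nullable (have an ε-rule): {D, F}.
Not nullable: S — each has a terminal in every rule's right-hand side or depends on a non-nullable symbol.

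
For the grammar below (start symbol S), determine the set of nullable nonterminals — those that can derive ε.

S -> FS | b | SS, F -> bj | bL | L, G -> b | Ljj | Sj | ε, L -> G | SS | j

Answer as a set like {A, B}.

Directly nullable (have an ε-rule): {G}.
L is nullable via L -> G (every symbol on the right is already known nullable).
F is nullable via F -> L (every symbol on the right is already known nullable).
Not nullable: S — each has a terminal in every rule's right-hand side or depends on a non-nullable symbol.

{F, G, L}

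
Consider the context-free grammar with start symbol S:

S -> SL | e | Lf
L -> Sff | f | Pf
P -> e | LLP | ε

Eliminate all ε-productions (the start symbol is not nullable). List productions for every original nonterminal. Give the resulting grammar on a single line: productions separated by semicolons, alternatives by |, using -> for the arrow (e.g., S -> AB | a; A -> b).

Nullable set: {P}.
L -> Pf: P nullable, giving Pf | f.
Drop P -> ε.
P -> LLP: P nullable, giving LL | LLP.
Unchanged (no nullable symbols): S -> Lf; S -> SL; S -> e; L -> Sff; L -> f; P -> e.

S -> e | Lf | SL; L -> f | Pf | Sff; P -> e | LL | LLP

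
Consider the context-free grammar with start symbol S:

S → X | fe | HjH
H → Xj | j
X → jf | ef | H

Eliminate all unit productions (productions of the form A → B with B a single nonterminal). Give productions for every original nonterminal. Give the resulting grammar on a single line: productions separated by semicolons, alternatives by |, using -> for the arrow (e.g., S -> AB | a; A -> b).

Unit productions: S->X, X->H.
Unit pairs (A ⇒* B via units): (S,H), (S,X), (X,H).
S: inherits non-unit rules of {H, S, X} → HjH | Xj | ef | fe | j | jf.
H: inherits non-unit rules of {H} → Xj | j.
X: inherits non-unit rules of {H, X} → Xj | ef | j | jf.

S -> j | Xj | ef | fe | jf | HjH; H -> j | Xj; X -> j | Xj | ef | jf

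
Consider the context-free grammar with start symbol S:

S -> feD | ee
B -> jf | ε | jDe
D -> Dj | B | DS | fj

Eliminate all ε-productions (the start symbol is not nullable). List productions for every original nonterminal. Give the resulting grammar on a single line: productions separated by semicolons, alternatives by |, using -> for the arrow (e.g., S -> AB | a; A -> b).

Nullable set: {B, D}.
S -> feD: D nullable, giving fe | feD.
Drop B -> ε.
B -> jDe: D nullable, giving jDe | je.
D -> B: B nullable, giving B.
D -> DS: D nullable, giving DS | S.
D -> Dj: D nullable, giving Dj | j.
Unchanged (no nullable symbols): S -> ee; B -> jf; D -> fj.

S -> ee | fe | feD; B -> je | jf | jDe; D -> B | S | j | DS | Dj | fj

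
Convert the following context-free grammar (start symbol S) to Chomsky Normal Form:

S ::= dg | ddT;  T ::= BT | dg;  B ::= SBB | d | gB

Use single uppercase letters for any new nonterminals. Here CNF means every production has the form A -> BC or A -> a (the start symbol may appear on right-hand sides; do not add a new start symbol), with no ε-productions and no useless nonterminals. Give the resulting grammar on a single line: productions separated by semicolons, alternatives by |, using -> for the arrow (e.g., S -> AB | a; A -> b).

No ε-productions.
No unit productions to eliminate.
TERM: introduce C -> d, A -> g and substitute in every rule of length ≥2.
BIN: B -> SBB becomes B -> SD, D -> BB; S -> CCT becomes S -> CE, E -> CT.

S -> CA | CE; A -> g; B -> d | AB | SD; C -> d; D -> BB; E -> CT; T -> BT | CA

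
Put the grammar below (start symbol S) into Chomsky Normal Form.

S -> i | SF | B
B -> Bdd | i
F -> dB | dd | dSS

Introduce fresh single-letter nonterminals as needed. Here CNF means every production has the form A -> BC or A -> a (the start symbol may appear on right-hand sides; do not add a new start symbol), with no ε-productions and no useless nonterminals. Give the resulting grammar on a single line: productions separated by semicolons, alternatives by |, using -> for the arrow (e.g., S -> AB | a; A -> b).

No ε-productions.
After unit-elimination: S -> i | SF | Bdd; B -> i | Bdd; F -> dB | dd | dSS.
TERM: introduce A -> d and substitute in every rule of length ≥2.
BIN: B -> BAA becomes B -> BC, C -> AA; F -> ASS becomes F -> AD, D -> SS; S -> BAA becomes S -> BE, E -> AA.

S -> i | BE | SF; A -> d; B -> i | BC; C -> AA; D -> SS; E -> AA; F -> AA | AB | AD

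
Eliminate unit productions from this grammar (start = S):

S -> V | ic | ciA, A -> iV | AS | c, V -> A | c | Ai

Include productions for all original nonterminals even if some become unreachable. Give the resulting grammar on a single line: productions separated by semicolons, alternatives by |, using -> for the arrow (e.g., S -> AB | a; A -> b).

S -> c | AS | Ai | iV | ic | ciA; A -> c | AS | iV; V -> c | AS | Ai | iV

Unit productions: S->V, V->A.
Unit pairs (A ⇒* B via units): (S,A), (S,V), (V,A).
S: inherits non-unit rules of {A, S, V} → AS | Ai | c | ciA | iV | ic.
A: inherits non-unit rules of {A} → AS | c | iV.
V: inherits non-unit rules of {A, V} → AS | Ai | c | iV.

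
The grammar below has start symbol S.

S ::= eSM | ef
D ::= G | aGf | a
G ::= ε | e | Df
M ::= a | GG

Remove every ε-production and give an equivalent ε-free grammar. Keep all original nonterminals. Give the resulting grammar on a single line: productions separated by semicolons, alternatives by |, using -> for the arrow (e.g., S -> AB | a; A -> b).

S -> eS | ef | eSM; D -> G | a | af | aGf; G -> e | f | Df; M -> G | a | GG

Nullable set: {D, G, M}.
S -> eSM: M nullable, giving eS | eSM.
D -> G: G nullable, giving G.
D -> aGf: G nullable, giving aGf | af.
Drop G -> ε.
G -> Df: D nullable, giving Df | f.
M -> GG: G, G nullable, giving G | GG.
Unchanged (no nullable symbols): S -> ef; D -> a; G -> e; M -> a.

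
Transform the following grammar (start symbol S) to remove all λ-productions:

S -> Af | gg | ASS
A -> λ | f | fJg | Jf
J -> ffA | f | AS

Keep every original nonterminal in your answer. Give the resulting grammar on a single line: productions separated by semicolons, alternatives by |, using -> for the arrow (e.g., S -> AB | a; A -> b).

Nullable set: {A}.
S -> ASS: A nullable, giving ASS | SS.
S -> Af: A nullable, giving Af | f.
Drop A -> λ.
J -> AS: A nullable, giving AS | S.
J -> ffA: A nullable, giving ff | ffA.
Unchanged (no nullable symbols): S -> gg; A -> Jf; A -> f; A -> fJg; J -> f.

S -> f | Af | SS | gg | ASS; A -> f | Jf | fJg; J -> S | f | AS | ff | ffA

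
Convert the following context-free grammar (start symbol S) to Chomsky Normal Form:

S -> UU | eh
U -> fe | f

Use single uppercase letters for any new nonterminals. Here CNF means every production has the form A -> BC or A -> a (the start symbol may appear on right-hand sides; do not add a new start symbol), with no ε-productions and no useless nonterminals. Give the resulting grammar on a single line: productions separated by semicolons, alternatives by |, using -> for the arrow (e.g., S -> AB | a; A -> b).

No ε-productions.
No unit productions to eliminate.
TERM: introduce A -> e, C -> f, B -> h and substitute in every rule of length ≥2.

S -> AB | UU; A -> e; B -> h; C -> f; U -> f | CA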